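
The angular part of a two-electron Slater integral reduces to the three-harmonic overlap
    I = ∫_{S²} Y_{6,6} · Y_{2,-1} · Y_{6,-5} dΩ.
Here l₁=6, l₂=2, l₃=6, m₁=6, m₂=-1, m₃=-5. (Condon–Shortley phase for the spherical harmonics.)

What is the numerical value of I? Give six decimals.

Rules hold: Σm=0, L=14 even, 4≤6≤8.
N = 13·5·13 = 845
Δ = 2!·10!·2!/15! = 1/90090
Racah Σ t=0..2: t=0:+1/69120 t=1:−1/14400 t=2:+1/69120 = -7/172800
⇒ 3j(6 2 6; 0 0 0)² = 14/715, sgn -1
Racah Σ t=0..0: t=0:+1/7257600 = 1/7257600
⇒ 3j(6 2 6; 6 -1 -5)² = 11/455, sgn -1
4πI² = N·(3j₀)²·(3jₘ)² = 2/5
I = +1·√(0.4/4π) = 0.17841241

0.178412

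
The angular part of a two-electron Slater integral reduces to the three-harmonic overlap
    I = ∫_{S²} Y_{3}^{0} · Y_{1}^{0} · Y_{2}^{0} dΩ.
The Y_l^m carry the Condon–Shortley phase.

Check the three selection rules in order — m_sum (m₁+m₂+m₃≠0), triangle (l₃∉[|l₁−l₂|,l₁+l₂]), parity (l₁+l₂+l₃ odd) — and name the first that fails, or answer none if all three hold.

azimuthal sum: 0 + 0 + 0 = 0  ✓
2 ≤ 2 ≤ 4 (triangle on l)  ✓
L = 3 + 1 + 2 = 6 (even)  ✓

none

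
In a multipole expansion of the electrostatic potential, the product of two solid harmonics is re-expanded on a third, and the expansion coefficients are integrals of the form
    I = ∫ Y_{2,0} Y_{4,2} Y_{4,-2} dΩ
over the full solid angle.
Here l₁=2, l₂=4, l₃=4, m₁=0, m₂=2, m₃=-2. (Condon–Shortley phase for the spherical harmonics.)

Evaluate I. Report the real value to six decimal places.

0.065536

Checks pass: Σm=0; 10 even; l₃=4∈[2,6].
(2·2+1)(2·4+1)(2·4+1) = 405
Δ: 2! 2! 6! / 11! → 1/13860
sum: t=0:+1/192 t=1:−1/36 t=2:+1/192 = -5/288
3j²(2 4 4; 0 0 0) = Δ·Π!·Σ² = 20/693  (sign -1)
sum: t=0:+1/2880 t=1:−1/120 t=2:+1/192 = -1/360
3j²(2 4 4; 0 2 -2) = Δ·Π!·Σ² = 16/3465  (sign -1)
combine: 4πI² = 405·20/693·16/3465 = 320/5929
take √, sign +1: I = 0.06553591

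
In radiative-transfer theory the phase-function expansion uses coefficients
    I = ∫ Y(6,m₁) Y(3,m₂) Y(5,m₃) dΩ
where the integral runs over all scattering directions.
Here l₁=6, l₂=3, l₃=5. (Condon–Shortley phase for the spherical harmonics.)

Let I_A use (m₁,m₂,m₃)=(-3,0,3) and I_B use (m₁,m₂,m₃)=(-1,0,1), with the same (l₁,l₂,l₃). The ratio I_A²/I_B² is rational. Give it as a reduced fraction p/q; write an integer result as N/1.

3/35

l's match ⇒ only the (l;m) 3-j factors differ between A and B.
A: triangle coeff Δ(6,3,5) = 1/675675; Σ_t [1,3]: t=1:−1/483840 t=2:+1/20160 t=3:−1/17280 = -1/96768; (3j)²=1/1001 [(6 3 5; -3 0 3)], sign=-1
B: triangle coeff Δ(6,3,5) = 1/675675; Σ_t [1,3]: t=1:−1/17280 t=2:+1/2880 t=3:−1/6912 = 1/6912; (3j)²=5/429 [(6 3 5; -1 0 1)], sign=+1
I_A²/I_B² = (1/1001)/(5/429) = 3/35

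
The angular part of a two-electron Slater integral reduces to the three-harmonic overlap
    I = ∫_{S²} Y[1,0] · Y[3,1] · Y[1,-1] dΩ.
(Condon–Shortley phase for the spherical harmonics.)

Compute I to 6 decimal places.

0.000000

l₃=1 ∉ [2,4] — triangle fails ⇒ I = 0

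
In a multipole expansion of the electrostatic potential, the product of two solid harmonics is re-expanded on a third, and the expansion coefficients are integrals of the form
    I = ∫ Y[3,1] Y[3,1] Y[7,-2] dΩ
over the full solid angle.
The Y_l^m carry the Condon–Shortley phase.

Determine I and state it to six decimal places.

0.000000

triangle: need 0≤l₃≤6, have 7; I=0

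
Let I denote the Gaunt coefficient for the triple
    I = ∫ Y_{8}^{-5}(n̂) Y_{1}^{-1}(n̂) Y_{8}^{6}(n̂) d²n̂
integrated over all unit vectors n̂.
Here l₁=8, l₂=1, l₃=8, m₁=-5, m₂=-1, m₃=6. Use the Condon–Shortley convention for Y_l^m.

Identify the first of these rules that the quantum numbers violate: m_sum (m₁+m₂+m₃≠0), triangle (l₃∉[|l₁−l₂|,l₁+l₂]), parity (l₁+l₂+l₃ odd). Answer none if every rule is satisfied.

parity

azimuthal sum: -5 − 1 + 6 = 0  ✓
7 ≤ 8 ≤ 9 (triangle on l)  ✓
L = 8 + 1 + 8 = 17 (odd)  ✗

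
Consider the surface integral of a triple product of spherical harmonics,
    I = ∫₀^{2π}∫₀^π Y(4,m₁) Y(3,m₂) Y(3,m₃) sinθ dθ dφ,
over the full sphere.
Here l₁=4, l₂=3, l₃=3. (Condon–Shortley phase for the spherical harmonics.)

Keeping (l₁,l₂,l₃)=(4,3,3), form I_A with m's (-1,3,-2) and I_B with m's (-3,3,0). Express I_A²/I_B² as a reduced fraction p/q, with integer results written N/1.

10/21

l's match ⇒ only the (l;m) 3-j factors differ between A and B.
A: triangle coeff Δ(4,3,3) = 1/34650; Σ_t [4,4]: t=4:+1/288 = 1/288; (3j)²=5/231 [(4 3 3; -1 3 -2)], sign=-1
B: triangle coeff Δ(4,3,3) = 1/34650; Σ_t [4,4]: t=4:+1/288 = 1/288; (3j)²=1/22 [(4 3 3; -3 3 0)], sign=-1
I_A²/I_B² = (5/231)/(1/22) = 10/21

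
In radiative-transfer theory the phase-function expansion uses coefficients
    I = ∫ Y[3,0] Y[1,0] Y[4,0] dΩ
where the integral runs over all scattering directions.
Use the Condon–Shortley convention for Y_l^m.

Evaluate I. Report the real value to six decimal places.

0.246233

Rules hold: Σm=0, L=8 even, 2≤4≤4.
N = 7·3·9 = 189
Δ = 0!·6!·2!/9! = 1/252
Racah Σ t=0..0: t=0:+1/36 = 1/36
⇒ 3j(3 1 4; 0 0 0)² = 4/63, sgn +1
(m-triple is (0,0,0) — same symbol as above.)
4πI² = N·(3j₀)²·(3jₘ)² = 16/21
I = +1·√(0.761905/4π) = 0.24623252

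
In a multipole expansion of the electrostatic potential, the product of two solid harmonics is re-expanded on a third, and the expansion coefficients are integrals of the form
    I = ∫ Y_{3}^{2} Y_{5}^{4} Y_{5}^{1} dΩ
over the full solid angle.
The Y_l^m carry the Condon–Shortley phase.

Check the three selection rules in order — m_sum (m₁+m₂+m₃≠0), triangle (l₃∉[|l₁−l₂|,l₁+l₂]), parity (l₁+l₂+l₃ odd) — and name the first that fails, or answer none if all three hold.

m_sum

Σmᵢ = 7  ✗
l₃∈[|l₁−l₂|,l₁+l₂]=[2,8], have l₃=5
Σlᵢ = 13 ⇒ odd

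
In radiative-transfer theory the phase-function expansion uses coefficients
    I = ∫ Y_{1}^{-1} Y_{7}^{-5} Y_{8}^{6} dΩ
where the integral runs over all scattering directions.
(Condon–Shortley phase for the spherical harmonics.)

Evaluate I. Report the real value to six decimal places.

0.291881

Rules hold: Σm=0, L=16 even, 6≤8≤8.
N = 3·15·17 = 765
Δ = 0!·2!·14!/17! = 1/2040
Racah Σ t=0..0: t=0:+1/25401600 = 1/25401600
⇒ 3j(1 7 8; 0 0 0)² = 8/255, sgn +1
Racah Σ t=0..0: t=0:+1/1916006400 = 1/1916006400
⇒ 3j(1 7 8; -1 -5 6)² = 91/2040, sgn +1
4πI² = N·(3j₀)²·(3jₘ)² = 91/85
I = +1·√(1.07059/4π) = 0.29188132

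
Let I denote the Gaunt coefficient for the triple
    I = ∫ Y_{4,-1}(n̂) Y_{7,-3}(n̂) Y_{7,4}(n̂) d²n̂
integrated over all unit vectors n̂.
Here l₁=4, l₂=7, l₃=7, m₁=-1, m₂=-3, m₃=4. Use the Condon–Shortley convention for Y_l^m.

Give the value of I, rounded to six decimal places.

0.111287

Checks pass: Σm=0; 18 even; l₃=7∈[3,11].
(2·4+1)(2·7+1)(2·7+1) = 2025
Δ: 4! 4! 10! / 19! → 1/58198140
sum: t=0:+1/17418240 t=1:−1/622080 t=2:+1/230400 t=3:−1/622080 t=4:+1/17418240 = 1/806400
3j²(4 7 7; 0 0 0) = Δ·Π!·Σ² = 2268/230945  (sign -1)
sum: t=1:−1/4354560 t=2:+1/1935360 t=3:−1/8709120 t=4:+1/522547200 = 13/74649600
3j²(4 7 7; -1 -3 4) = Δ·Π!·Σ² = 91/11628  (sign -1)
combine: 4πI² = 2025·2268/230945·91/11628 = 178605/1147619
take √, sign +1: I = 0.11128663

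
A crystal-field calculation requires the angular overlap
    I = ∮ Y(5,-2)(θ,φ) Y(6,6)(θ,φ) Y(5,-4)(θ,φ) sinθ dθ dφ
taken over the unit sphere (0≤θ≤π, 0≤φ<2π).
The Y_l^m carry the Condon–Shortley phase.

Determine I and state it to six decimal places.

-0.161540

Checks pass: Σm=0; 16 even; l₃=5∈[1,11].
(2·5+1)(2·6+1)(2·5+1) = 1573
Δ: 6! 4! 6! / 17! → 1/28588560
sum: t=1:−1/345600 t=2:+1/13824 t=3:−1/5184 t=4:+1/13824 t=5:−1/345600 = -7/129600
3j²(5 6 5; 0 0 0) = Δ·Π!·Σ² = 80/7293  (sign +1)
sum: t=6:+1/3110400 = 1/3110400
3j²(5 6 5; -2 6 -4) = Δ·Π!·Σ² = 21/1105  (sign -1)
combine: 4πI² = 1573·80/7293·21/1105 = 1232/3757
take √, sign -1: I = -0.16153991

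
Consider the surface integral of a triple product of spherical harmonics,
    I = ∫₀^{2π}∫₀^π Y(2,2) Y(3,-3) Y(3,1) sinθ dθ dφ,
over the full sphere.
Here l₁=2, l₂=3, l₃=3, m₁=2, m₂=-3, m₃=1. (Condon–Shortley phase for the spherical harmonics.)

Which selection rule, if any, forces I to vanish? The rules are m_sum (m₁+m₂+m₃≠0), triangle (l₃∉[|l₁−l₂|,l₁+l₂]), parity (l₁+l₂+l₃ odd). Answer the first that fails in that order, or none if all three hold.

none

Σmᵢ = 0  ✓
l₃∈[|l₁−l₂|,l₁+l₂]=[1,5], have l₃=3  ✓
Σlᵢ = 8 ⇒ even  ✓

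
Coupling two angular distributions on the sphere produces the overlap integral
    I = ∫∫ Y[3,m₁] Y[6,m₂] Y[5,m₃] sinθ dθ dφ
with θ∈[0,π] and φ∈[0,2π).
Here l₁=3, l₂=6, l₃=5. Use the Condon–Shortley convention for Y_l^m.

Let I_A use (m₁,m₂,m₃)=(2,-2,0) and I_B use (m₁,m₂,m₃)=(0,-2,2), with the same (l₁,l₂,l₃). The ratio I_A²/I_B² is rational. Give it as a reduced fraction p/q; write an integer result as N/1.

Shared (l₁,l₂,l₃)=(3,6,5): N and (l;000)² cancel in I_A²/I_B².
A: Δ = 4!·2!·8!/15! = 1/675675; Racah Σ t=0..1: t=0:+1/13824 t=1:−1/8640 = -1/23040; ⇒ 3j(3 6 5; 2 -2 0)² = 2/429, sgn +1
B: Δ = 4!·2!·8!/15! = 1/675675; Racah Σ t=1..3: t=1:−1/8640 t=2:+1/5760 t=3:−1/60480 = 1/24192; ⇒ 3j(3 6 5; 0 -2 2)² = 8/3003, sgn -1
I_A²/I_B² = (2/429)/(8/3003) = 7/4

7/4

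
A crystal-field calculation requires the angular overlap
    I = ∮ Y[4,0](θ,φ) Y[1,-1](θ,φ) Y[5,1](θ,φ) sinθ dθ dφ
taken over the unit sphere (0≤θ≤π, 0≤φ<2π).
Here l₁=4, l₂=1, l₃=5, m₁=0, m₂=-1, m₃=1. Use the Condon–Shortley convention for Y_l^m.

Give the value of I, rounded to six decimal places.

m-sum 0 ✓  L=10 even ✓  3≤5≤5 ✓
Π(2lᵢ+1) = 9×3×11 = 297
triangle coeff Δ(4,1,5) = 1/495
Σ_t [0,0]: t=0:+1/576 = 1/576
(3j)²=5/99 [(4 1 5; 0 0 0)], sign=-1
Σ_t [0,0]: t=0:+1/1152 = 1/1152
(3j)²=1/33 [(4 1 5; 0 -1 1)], sign=+1
⇒ 4πI² = 5/11
I = (-1)√(5/11/(4π)) = -0.19018827

-0.190188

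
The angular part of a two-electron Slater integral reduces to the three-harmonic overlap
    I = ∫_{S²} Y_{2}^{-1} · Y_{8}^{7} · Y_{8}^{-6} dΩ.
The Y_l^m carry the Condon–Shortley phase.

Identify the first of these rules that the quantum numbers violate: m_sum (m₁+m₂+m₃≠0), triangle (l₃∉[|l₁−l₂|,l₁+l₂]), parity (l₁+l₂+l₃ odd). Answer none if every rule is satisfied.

azimuthal sum: -1 + 7 − 6 = 0  ✓
6 ≤ 8 ≤ 10 (triangle on l)  ✓
L = 2 + 8 + 8 = 18 (even)  ✓

none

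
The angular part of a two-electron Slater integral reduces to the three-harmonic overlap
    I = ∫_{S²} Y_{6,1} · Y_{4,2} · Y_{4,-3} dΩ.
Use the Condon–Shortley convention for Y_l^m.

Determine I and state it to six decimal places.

0.160153

Rules hold: Σm=0, L=14 even, 2≤4≤10.
N = 13·9·9 = 1053
Δ = 6!·6!·2!/15! = 1/1261260
Racah Σ t=2..4: t=2:+1/4608 t=3:−1/1296 t=4:+1/4608 = -7/20736
⇒ 3j(6 4 4; 0 0 0)² = 20/1287, sgn -1
Racah Σ t=4..5: t=4:+1/11520 t=5:−1/86400 = 13/172800
⇒ 3j(6 4 4; 1 2 -3)² = 13/660, sgn -1
4πI² = N·(3j₀)²·(3jₘ)² = 39/121
I = +1·√(0.322314/4π) = 0.16015286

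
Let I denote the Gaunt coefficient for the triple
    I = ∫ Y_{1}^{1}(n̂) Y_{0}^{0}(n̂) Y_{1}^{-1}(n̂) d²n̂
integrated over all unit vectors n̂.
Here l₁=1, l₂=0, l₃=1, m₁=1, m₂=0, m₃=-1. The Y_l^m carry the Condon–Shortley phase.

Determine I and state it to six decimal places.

m-sum 0 ✓  L=2 even ✓  1≤1≤1 ✓
Π(2lᵢ+1) = 3×1×3 = 9
triangle coeff Δ(1,0,1) = 1/3
Σ_t [0,0]: t=0:+1/1 = 1/1
(3j)²=1/3 [(1 0 1; 0 0 0)], sign=-1
Σ_t [0,0]: t=0:+1/2 = 1/2
(3j)²=1/3 [(1 0 1; 1 0 -1)], sign=+1
⇒ 4πI² = 1/1
I = (-1)√(1/1/(4π)) = -0.28209479

-0.282095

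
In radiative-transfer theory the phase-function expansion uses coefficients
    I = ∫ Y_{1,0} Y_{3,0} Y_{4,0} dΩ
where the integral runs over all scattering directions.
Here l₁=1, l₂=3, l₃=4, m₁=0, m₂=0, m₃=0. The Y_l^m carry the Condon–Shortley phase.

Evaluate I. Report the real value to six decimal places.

Rules hold: Σm=0, L=8 even, 2≤4≤4.
N = 3·7·9 = 189
Δ = 0!·2!·6!/9! = 1/252
Racah Σ t=0..0: t=0:+1/36 = 1/36
⇒ 3j(1 3 4; 0 0 0)² = 4/63, sgn +1
(m-triple is (0,0,0) — same symbol as above.)
4πI² = N·(3j₀)²·(3jₘ)² = 16/21
I = +1·√(0.761905/4π) = 0.24623252

0.246233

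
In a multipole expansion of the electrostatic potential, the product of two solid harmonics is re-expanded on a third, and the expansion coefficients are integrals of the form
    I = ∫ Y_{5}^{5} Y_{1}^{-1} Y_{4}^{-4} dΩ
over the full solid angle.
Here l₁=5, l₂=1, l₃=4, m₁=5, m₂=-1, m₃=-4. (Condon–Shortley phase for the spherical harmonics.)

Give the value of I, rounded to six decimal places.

Rules hold: Σm=0, L=10 even, 4≤4≤6.
N = 11·3·9 = 297
Δ = 2!·8!·0!/11! = 1/495
Racah Σ t=1..1: t=1:−1/576 = -1/576
⇒ 3j(5 1 4; 0 0 0)² = 5/99, sgn -1
Racah Σ t=0..0: t=0:+1/80640 = 1/80640
⇒ 3j(5 1 4; 5 -1 -4)² = 1/11, sgn +1
4πI² = N·(3j₀)²·(3jₘ)² = 15/11
I = -1·√(1.36364/4π) = -0.32941575

-0.329416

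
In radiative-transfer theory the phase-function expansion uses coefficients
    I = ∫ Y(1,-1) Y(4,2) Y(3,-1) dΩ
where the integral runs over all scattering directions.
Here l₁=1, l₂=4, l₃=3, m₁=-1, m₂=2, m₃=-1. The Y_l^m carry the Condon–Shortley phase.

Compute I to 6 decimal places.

0.238414

m-sum 0 ✓  L=8 even ✓  3≤3≤5 ✓
Π(2lᵢ+1) = 3×9×7 = 189
triangle coeff Δ(1,4,3) = 1/252
Σ_t [1,1]: t=1:−1/36 = -1/36
(3j)²=4/63 [(1 4 3; 0 0 0)], sign=+1
Σ_t [2,2]: t=2:+1/96 = 1/96
(3j)²=5/84 [(1 4 3; -1 2 -1)], sign=+1
⇒ 4πI² = 5/7
I = (+1)√(5/7/(4π)) = 0.23841361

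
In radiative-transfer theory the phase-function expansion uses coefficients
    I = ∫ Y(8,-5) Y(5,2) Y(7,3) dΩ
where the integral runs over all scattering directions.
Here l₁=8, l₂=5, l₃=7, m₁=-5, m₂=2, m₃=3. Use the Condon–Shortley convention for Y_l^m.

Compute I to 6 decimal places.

m-sum 0 ✓  L=20 even ✓  3≤7≤13 ✓
Π(2lᵢ+1) = 17×11×15 = 2805
triangle coeff Δ(8,5,7) = 1/814773960
Σ_t [1,5]: t=1:−1/87091200 t=2:+1/4976640 t=3:−1/2073600 t=4:+1/4976640 t=5:−1/87091200 = -1/9676800
(3j)²=360/46189 [(8 5 7; 0 0 0)], sign=+1
Σ_t [3,6]: t=3:−1/3135283200 t=4:+1/104509440 t=5:−1/38707200 t=6:+1/130636800 = -1/111974400
(3j)²=28/2907 [(8 5 7; -5 2 3)], sign=-1
⇒ 4πI² = 16800/79781
I = (-1)√(16800/79781/(4π)) = -0.12944938

-0.129449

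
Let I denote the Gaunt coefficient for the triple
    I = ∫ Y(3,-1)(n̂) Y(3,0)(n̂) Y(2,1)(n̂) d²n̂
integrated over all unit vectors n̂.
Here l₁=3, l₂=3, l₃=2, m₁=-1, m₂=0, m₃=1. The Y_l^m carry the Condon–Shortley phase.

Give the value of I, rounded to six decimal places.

Rules hold: Σm=0, L=8 even, 0≤2≤6.
N = 7·7·5 = 245
Δ = 4!·2!·2!/9! = 1/3780
Racah Σ t=1..3: t=1:−1/24 t=2:+1/4 t=3:−1/24 = 1/6
⇒ 3j(3 3 2; 0 0 0)² = 4/105, sgn +1
Racah Σ t=2..3: t=2:+1/8 t=3:−1/12 = 1/24
⇒ 3j(3 3 2; -1 0 1)² = 1/210, sgn -1
4πI² = N·(3j₀)²·(3jₘ)² = 2/45
I = -1·√(0.0444444/4π) = -0.05947080

-0.059471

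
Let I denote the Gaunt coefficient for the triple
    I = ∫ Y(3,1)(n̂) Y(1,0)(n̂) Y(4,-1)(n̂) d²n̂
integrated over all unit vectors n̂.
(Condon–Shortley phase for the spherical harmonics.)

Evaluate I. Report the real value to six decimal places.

Rules hold: Σm=0, L=8 even, 2≤4≤4.
N = 7·3·9 = 189
Δ = 0!·6!·2!/9! = 1/252
Racah Σ t=0..0: t=0:+1/36 = 1/36
⇒ 3j(3 1 4; 0 0 0)² = 4/63, sgn +1
Racah Σ t=0..0: t=0:+1/48 = 1/48
⇒ 3j(3 1 4; 1 0 -1)² = 5/84, sgn -1
4πI² = N·(3j₀)²·(3jₘ)² = 5/7
I = -1·√(0.714286/4π) = -0.23841361

-0.238414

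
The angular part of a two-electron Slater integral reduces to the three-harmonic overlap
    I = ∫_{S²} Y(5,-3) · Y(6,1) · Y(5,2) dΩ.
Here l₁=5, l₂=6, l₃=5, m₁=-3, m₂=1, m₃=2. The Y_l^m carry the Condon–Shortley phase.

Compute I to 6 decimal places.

Checks pass: Σm=0; 16 even; l₃=5∈[1,11].
(2·5+1)(2·6+1)(2·5+1) = 1573
Δ: 6! 4! 6! / 17! → 1/28588560
sum: t=1:−1/345600 t=2:+1/13824 t=3:−1/5184 t=4:+1/13824 t=5:−1/345600 = -7/129600
3j²(5 6 5; 0 0 0) = Δ·Π!·Σ² = 80/7293  (sign +1)
sum: t=4:+1/41472 t=5:−1/34560 t=6:+1/345600 = -1/518400
3j²(5 6 5; -3 1 2) = Δ·Π!·Σ² = 7/36465  (sign +1)
combine: 4πI² = 1573·80/7293·7/36465 = 112/33813
take √, sign +1: I = 0.01623537

0.016235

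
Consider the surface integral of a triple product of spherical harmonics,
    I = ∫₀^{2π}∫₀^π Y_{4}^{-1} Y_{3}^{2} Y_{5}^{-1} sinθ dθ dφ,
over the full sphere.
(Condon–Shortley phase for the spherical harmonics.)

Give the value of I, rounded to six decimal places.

Checks pass: Σm=0; 12 even; l₃=5∈[1,7].
(2·4+1)(2·3+1)(2·5+1) = 693
Δ: 2! 6! 4! / 13! → 1/180180
sum: t=0:+1/576 t=1:−1/144 t=2:+1/576 = -1/288
3j²(4 3 5; 0 0 0) = Δ·Π!·Σ² = 20/1001  (sign +1)
sum: t=1:−1/1152 t=2:+1/432 = 5/3456
3j²(4 3 5; -1 2 -1) = Δ·Π!·Σ² = 625/36036  (sign +1)
combine: 4πI² = 693·20/1001·625/36036 = 3125/13013
take √, sign +1: I = 0.13823925

0.138239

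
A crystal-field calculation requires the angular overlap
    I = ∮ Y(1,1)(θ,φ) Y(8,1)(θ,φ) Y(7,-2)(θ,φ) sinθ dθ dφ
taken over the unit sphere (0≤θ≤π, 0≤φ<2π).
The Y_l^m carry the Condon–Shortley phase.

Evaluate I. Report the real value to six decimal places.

-0.140215

m-sum 0 ✓  L=16 even ✓  7≤7≤9 ✓
Π(2lᵢ+1) = 3×17×15 = 765
triangle coeff Δ(1,8,7) = 1/2040
Σ_t [1,1]: t=1:−1/25401600 = -1/25401600
(3j)²=8/255 [(1 8 7; 0 0 0)], sign=+1
Σ_t [0,0]: t=0:+1/87091200 = 1/87091200
(3j)²=7/680 [(1 8 7; 1 1 -2)], sign=-1
⇒ 4πI² = 21/85
I = (-1)√(21/85/(4π)) = -0.14021525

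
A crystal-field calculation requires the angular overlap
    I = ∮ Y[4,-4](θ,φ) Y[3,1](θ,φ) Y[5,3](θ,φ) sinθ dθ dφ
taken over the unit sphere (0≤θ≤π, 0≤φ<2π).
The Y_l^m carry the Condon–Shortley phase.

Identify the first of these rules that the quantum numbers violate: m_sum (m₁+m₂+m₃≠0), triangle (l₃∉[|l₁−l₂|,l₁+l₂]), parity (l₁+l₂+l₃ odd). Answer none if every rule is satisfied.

none

azimuthal sum: -4 + 1 + 3 = 0  ✓
1 ≤ 5 ≤ 7 (triangle on l)  ✓
L = 4 + 3 + 5 = 12 (even)  ✓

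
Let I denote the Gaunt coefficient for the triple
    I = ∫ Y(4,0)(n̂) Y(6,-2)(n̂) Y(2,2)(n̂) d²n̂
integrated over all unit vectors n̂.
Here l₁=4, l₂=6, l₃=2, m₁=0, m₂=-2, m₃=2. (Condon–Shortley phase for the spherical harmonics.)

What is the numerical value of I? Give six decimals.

0.133065

Rules hold: Σm=0, L=12 even, 2≤2≤10.
N = 9·13·5 = 585
Δ = 8!·0!·4!/13! = 1/6435
Racah Σ t=4..4: t=4:+1/2304 = 1/2304
⇒ 3j(4 6 2; 0 0 0)² = 5/143, sgn +1
Racah Σ t=4..4: t=4:+1/13824 = 1/13824
⇒ 3j(4 6 2; 0 -2 2)² = 14/1287, sgn +1
4πI² = N·(3j₀)²·(3jₘ)² = 350/1573
I = +1·√(0.222505/4π) = 0.13306527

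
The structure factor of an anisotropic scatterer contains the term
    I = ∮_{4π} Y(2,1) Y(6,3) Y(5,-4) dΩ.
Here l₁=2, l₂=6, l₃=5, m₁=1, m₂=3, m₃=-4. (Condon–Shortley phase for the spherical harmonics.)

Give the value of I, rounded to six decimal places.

0.000000

l₁+l₂+l₃=13 is odd: 3j(l;000)=0 ⇒ I=0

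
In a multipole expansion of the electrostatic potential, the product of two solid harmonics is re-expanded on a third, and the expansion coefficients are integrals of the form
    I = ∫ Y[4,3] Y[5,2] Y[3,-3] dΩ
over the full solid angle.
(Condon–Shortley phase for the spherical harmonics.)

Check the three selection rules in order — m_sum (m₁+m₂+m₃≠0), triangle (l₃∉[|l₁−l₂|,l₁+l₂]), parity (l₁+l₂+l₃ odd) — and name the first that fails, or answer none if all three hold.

m_sum

azimuthal sum: 3 + 2 − 3 = 2  ✗
1 ≤ 3 ≤ 9 (triangle on l)
L = 4 + 5 + 3 = 12 (even)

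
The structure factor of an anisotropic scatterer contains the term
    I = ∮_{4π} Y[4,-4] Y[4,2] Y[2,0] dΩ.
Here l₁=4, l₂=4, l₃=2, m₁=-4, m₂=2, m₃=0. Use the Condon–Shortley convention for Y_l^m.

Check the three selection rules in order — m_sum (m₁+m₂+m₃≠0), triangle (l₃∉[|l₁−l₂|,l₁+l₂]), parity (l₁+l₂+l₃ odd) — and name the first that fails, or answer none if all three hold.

Σmᵢ = -2  ✗
l₃∈[|l₁−l₂|,l₁+l₂]=[0,8], have l₃=2
Σlᵢ = 10 ⇒ even

m_sum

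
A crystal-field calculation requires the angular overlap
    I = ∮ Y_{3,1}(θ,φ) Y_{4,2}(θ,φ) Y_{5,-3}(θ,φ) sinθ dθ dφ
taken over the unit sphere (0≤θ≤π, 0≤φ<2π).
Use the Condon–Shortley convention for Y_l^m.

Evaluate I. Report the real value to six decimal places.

-0.144236

Checks pass: Σm=0; 12 even; l₃=5∈[1,7].
(2·3+1)(2·4+1)(2·5+1) = 693
Δ: 2! 4! 6! / 13! → 1/180180
sum: t=0:+1/576 t=1:−1/144 t=2:+1/576 = -1/288
3j²(3 4 5; 0 0 0) = Δ·Π!·Σ² = 20/1001  (sign +1)
sum: t=0:+1/5760 t=1:−1/720 t=2:+1/2304 = -1/1280
3j²(3 4 5; 1 2 -3) = Δ·Π!·Σ² = 27/1430  (sign -1)
combine: 4πI² = 693·20/1001·27/1430 = 486/1859
take √, sign -1: I = -0.14423595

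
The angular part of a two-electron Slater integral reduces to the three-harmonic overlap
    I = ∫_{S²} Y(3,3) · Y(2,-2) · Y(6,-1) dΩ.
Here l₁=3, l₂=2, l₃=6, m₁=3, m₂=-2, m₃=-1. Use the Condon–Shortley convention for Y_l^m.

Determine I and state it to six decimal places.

0.000000

triangle: need 1≤l₃≤5, have 6; I=0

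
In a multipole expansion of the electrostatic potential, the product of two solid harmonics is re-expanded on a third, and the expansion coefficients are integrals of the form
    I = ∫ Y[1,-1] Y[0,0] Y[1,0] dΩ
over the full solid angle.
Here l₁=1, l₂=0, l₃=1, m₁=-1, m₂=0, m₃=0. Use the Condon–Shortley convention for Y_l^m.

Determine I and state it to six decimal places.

Σmᵢ = -1 ≠ 0, so the φ-integral vanishes; I = 0

0.000000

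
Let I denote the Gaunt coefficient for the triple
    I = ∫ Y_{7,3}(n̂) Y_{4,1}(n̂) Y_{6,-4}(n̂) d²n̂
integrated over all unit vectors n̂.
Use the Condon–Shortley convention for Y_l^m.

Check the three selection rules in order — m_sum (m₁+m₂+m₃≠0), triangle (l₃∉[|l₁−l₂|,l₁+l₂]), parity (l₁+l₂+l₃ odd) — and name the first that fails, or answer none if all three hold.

azimuthal sum: 3 + 1 − 4 = 0  ✓
3 ≤ 6 ≤ 11 (triangle on l)  ✓
L = 7 + 4 + 6 = 17 (odd)  ✗

parity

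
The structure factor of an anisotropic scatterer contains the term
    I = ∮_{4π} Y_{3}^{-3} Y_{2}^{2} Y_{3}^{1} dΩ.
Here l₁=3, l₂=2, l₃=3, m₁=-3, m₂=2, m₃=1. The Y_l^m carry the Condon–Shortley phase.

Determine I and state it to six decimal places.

Checks pass: Σm=0; 8 even; l₃=3∈[1,5].
(2·3+1)(2·2+1)(2·3+1) = 245
Δ: 2! 4! 2! / 9! → 1/3780
sum: t=0:+1/24 t=1:−1/4 t=2:+1/24 = -1/6
3j²(3 2 3; 0 0 0) = Δ·Π!·Σ² = 4/105  (sign +1)
sum: t=2:+1/96 = 1/96
3j²(3 2 3; -3 2 1) = Δ·Π!·Σ² = 1/42  (sign +1)
combine: 4πI² = 245·4/105·1/42 = 2/9
take √, sign +1: I = 0.13298076

0.132981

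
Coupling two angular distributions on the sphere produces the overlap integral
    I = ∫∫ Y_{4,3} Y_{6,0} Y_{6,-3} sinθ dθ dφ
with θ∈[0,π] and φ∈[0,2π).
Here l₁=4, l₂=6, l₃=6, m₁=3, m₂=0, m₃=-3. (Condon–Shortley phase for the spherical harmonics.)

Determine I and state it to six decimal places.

m-sum 0 ✓  L=16 even ✓  2≤6≤10 ✓
Π(2lᵢ+1) = 9×13×13 = 1521
triangle coeff Δ(4,6,6) = 1/15315300
Σ_t [0,4]: t=0:+1/829440 t=1:−1/25920 t=2:+1/9216 t=3:−1/25920 t=4:+1/829440 = 7/207360
(3j)²=28/2431 [(4 6 6; 0 0 0)], sign=+1
Σ_t [0,1]: t=0:+1/207360 t=1:−1/103680 = -1/207360
(3j)²=21/2431 [(4 6 6; 3 0 -3)], sign=+1
⇒ 4πI² = 5292/34969
I = (+1)√(5292/34969/(4π)) = 0.10973960

0.109740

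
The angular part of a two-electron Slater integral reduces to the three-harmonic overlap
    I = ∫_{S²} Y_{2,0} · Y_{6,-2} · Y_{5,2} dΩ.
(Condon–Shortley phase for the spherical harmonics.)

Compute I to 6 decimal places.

l₁+l₂+l₃=13 is odd: 3j(l;000)=0 ⇒ I=0

0.000000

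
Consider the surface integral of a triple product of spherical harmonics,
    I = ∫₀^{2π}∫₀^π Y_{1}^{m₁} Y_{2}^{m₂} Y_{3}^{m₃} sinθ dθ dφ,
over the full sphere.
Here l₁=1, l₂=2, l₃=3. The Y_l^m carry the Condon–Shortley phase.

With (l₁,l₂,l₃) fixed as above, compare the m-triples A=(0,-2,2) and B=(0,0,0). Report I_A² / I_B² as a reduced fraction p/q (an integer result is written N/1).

5/9

Same 1,2,3: normalisation and zero-m 3j drop out of the ratio.
A: Δ: 0! 2! 4! / 7! → 1/105; sum: t=0:+1/24 = 1/24; 3j²(1 2 3; 0 -2 2) = Δ·Π!·Σ² = 1/21  (sign -1)
B: Δ: 0! 2! 4! / 7! → 1/105; sum: t=0:+1/4 = 1/4; 3j²(1 2 3; 0 0 0) = Δ·Π!·Σ² = 3/35  (sign -1)
I_A²/I_B² = (1/21)/(3/35) = 5/9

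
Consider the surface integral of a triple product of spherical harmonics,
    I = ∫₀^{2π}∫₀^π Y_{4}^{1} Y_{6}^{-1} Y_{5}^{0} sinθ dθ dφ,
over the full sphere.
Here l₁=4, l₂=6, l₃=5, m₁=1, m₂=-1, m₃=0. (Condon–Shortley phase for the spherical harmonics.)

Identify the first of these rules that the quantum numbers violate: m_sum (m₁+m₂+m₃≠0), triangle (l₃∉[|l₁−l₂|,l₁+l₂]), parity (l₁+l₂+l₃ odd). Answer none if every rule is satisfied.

m₁+m₂+m₃ = 1 − 1 + 0 = 0  ✓
triangle: |4−6|=2 ≤ l₃=5 ≤ 4+6=10  ✓
parity: l₁+l₂+l₃ = 15 is odd  ✗

parity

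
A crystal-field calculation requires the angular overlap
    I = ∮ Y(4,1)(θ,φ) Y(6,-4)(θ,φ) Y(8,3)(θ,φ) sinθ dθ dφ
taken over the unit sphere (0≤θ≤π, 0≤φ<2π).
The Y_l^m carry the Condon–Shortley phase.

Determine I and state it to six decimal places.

Rules hold: Σm=0, L=18 even, 2≤8≤10.
N = 9·13·17 = 1989
Δ = 2!·6!·10!/19! = 1/23279256
Racah Σ t=0..2: t=0:+1/1658880 t=1:−1/518400 t=2:+1/1658880 = -1/1382400
⇒ 3j(4 6 8; 0 0 0)² = 504/46189, sgn -1
Racah Σ t=0..2: t=0:+1/5806080 t=1:−1/17418240 t=2:+1/870912000 = 101/870912000
⇒ 3j(4 6 8; 1 -4 3)² = 10201/705432, sgn -1
4πI² = N·(3j₀)²·(3jₘ)² = 275427/877591
I = +1·√(0.313844/4π) = 0.15803462

0.158035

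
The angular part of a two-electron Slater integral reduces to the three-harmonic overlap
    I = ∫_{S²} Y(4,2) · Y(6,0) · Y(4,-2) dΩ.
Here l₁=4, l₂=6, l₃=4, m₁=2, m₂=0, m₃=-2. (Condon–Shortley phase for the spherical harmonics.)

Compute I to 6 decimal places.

Rules hold: Σm=0, L=14 even, 2≤4≤10.
N = 9·13·9 = 1053
Δ = 6!·2!·6!/15! = 1/1261260
Racah Σ t=2..4: t=2:+1/4608 t=3:−1/1296 t=4:+1/4608 = -7/20736
⇒ 3j(4 6 4; 0 0 0)² = 20/1287, sgn -1
Racah Σ t=0..2: t=0:+1/1036800 t=1:−1/14400 t=2:+1/4608 = 77/518400
⇒ 3j(4 6 4; 2 0 -2)² = 11/585, sgn +1
4πI² = N·(3j₀)²·(3jₘ)² = 4/13
I = -1·√(0.307692/4π) = -0.15647804

-0.156478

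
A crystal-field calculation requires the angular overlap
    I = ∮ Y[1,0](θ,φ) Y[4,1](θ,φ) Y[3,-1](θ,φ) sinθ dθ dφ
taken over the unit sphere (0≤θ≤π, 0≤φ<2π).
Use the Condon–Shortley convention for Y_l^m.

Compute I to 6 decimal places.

-0.238414

Checks pass: Σm=0; 8 even; l₃=3∈[3,5].
(2·1+1)(2·4+1)(2·3+1) = 189
Δ: 2! 0! 6! / 9! → 1/252
sum: t=1:−1/36 = -1/36
3j²(1 4 3; 0 0 0) = Δ·Π!·Σ² = 4/63  (sign +1)
sum: t=1:−1/48 = -1/48
3j²(1 4 3; 0 1 -1) = Δ·Π!·Σ² = 5/84  (sign -1)
combine: 4πI² = 189·4/63·5/84 = 5/7
take √, sign -1: I = -0.23841361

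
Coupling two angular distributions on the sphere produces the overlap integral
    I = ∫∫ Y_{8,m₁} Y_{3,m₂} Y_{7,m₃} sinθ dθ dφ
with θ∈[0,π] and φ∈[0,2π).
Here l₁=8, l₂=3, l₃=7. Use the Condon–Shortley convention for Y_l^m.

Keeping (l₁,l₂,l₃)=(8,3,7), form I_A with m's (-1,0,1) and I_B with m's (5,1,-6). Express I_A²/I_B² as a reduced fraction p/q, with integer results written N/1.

52983/86528

l's match ⇒ only the (l;m) 3-j factors differ between A and B.
A: triangle coeff Δ(8,3,7) = 1/5290740; Σ_t [1,3]: t=1:−1/11612160 t=2:+1/2419200 t=3:−1/6220800 = 29/174182400; (3j)²=841/83980 [(8 3 7; -1 0 1)], sign=+1
B: triangle coeff Δ(8,3,7) = 1/5290740; Σ_t [2,3]: t=2:+1/319334400 t=3:−1/2874009600 = 1/359251200; (3j)²=1664/101745 [(8 3 7; 5 1 -6)], sign=-1
I_A²/I_B² = (841/83980)/(1664/101745) = 52983/86528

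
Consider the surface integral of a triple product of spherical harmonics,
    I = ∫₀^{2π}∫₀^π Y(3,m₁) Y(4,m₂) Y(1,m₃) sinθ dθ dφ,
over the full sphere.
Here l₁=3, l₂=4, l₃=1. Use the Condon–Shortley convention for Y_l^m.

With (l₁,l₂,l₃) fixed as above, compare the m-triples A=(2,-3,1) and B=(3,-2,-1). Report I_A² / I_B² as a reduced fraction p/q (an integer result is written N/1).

Same 3,4,1: normalisation and zero-m 3j drop out of the ratio.
A: Δ: 6! 0! 2! / 9! → 1/252; sum: t=1:−1/240 = -1/240; 3j²(3 4 1; 2 -3 1) = Δ·Π!·Σ² = 1/12  (sign -1)
B: Δ: 6! 0! 2! / 9! → 1/252; sum: t=0:+1/1440 = 1/1440; 3j²(3 4 1; 3 -2 -1) = Δ·Π!·Σ² = 1/252  (sign +1)
I_A²/I_B² = (1/12)/(1/252) = 21/1

21/1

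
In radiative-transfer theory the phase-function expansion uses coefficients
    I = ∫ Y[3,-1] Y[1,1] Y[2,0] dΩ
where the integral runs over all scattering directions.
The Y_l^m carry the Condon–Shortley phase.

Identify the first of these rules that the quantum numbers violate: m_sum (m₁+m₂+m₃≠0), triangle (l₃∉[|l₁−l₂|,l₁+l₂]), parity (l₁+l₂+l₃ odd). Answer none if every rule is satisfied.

none

azimuthal sum: -1 + 1 + 0 = 0  ✓
2 ≤ 2 ≤ 4 (triangle on l)  ✓
L = 3 + 1 + 2 = 6 (even)  ✓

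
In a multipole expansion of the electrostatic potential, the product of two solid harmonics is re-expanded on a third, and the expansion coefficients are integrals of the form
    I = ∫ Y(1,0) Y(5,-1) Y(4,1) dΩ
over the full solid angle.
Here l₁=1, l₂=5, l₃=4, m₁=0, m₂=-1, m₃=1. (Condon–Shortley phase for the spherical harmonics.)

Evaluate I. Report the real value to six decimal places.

m-sum 0 ✓  L=10 even ✓  4≤4≤6 ✓
Π(2lᵢ+1) = 3×11×9 = 297
triangle coeff Δ(1,5,4) = 1/495
Σ_t [1,1]: t=1:−1/576 = -1/576
(3j)²=5/99 [(1 5 4; 0 0 0)], sign=-1
Σ_t [1,1]: t=1:−1/720 = -1/720
(3j)²=8/165 [(1 5 4; 0 -1 1)], sign=+1
⇒ 4πI² = 8/11
I = (-1)√(8/11/(4π)) = -0.24057125

-0.240571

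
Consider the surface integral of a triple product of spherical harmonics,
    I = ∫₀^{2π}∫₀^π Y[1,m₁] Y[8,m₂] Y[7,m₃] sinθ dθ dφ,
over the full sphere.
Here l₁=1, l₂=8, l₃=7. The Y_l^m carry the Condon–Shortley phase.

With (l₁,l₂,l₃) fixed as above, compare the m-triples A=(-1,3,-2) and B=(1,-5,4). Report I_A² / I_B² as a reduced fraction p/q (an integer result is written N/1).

Same 1,8,7: normalisation and zero-m 3j drop out of the ratio.
A: Δ: 2! 0! 14! / 17! → 1/2040; sum: t=2:+1/87091200 = 1/87091200; 3j²(1 8 7; -1 3 -2) = Δ·Π!·Σ² = 11/408  (sign -1)
B: Δ: 2! 0! 14! / 17! → 1/2040; sum: t=0:+1/479001600 = 1/479001600; 3j²(1 8 7; 1 -5 4) = Δ·Π!·Σ² = 13/340  (sign -1)
I_A²/I_B² = (11/408)/(13/340) = 55/78

55/78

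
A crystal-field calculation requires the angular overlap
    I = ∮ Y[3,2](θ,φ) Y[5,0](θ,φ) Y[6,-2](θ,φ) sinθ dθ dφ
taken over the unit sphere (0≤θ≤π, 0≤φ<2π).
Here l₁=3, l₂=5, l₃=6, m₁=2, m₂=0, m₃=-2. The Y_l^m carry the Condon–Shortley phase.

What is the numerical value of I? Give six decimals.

Checks pass: Σm=0; 14 even; l₃=6∈[2,8].
(2·3+1)(2·5+1)(2·6+1) = 1001
Δ: 2! 4! 8! / 15! → 1/675675
sum: t=0:+1/8640 t=1:−1/2304 t=2:+1/8640 = -7/34560
3j²(3 5 6; 0 0 0) = Δ·Π!·Σ² = 7/429  (sign -1)
sum: t=0:+1/8640 t=1:−1/13824 = 1/23040
3j²(3 5 6; 2 0 -2) = Δ·Π!·Σ² = 2/429  (sign +1)
combine: 4πI² = 1001·7/429·2/429 = 98/1287
take √, sign -1: I = -0.07784287

-0.077843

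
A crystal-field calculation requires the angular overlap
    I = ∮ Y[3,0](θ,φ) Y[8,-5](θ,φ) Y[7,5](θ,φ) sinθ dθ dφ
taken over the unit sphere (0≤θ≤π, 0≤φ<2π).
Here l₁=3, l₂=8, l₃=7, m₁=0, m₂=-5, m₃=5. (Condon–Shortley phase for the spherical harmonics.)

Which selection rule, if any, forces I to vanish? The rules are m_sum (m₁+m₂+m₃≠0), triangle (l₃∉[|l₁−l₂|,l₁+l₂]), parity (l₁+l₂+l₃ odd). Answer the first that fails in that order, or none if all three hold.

m₁+m₂+m₃ = 0 − 5 + 5 = 0  ✓
triangle: |3−8|=5 ≤ l₃=7 ≤ 3+8=11  ✓
parity: l₁+l₂+l₃ = 18 is even  ✓

none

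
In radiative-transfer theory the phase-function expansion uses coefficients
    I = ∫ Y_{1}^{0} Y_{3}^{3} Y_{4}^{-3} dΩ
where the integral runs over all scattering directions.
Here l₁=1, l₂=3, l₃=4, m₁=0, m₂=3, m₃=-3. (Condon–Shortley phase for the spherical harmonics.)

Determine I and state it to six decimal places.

-0.162868

m-sum 0 ✓  L=8 even ✓  2≤4≤4 ✓
Π(2lᵢ+1) = 3×7×9 = 189
triangle coeff Δ(1,3,4) = 1/252
Σ_t [0,0]: t=0:+1/36 = 1/36
(3j)²=4/63 [(1 3 4; 0 0 0)], sign=+1
Σ_t [0,0]: t=0:+1/720 = 1/720
(3j)²=1/36 [(1 3 4; 0 3 -3)], sign=-1
⇒ 4πI² = 1/3
I = (-1)√(1/3/(4π)) = -0.16286750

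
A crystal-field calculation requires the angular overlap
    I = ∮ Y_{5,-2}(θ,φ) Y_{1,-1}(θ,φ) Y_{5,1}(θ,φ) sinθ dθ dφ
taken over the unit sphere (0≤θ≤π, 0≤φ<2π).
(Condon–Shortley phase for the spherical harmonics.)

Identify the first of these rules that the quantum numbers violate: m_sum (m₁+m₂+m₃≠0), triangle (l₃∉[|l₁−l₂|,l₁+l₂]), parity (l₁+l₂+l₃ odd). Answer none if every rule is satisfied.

m₁+m₂+m₃ = -2 − 1 + 1 = -2  ✗
triangle: |5−1|=4 ≤ l₃=5 ≤ 5+1=6
parity: l₁+l₂+l₃ = 11 is odd

m_sum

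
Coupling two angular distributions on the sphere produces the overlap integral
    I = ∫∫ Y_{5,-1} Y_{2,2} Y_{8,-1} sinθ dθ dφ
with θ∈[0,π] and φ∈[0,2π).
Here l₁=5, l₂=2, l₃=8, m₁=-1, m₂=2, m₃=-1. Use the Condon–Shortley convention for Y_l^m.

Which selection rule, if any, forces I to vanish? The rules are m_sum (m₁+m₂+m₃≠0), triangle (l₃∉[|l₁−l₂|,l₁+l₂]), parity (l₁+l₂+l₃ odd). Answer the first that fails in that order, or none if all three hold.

m₁+m₂+m₃ = -1 + 2 − 1 = 0  ✓
triangle: |5−2|=3 ≤ l₃=8 ≤ 5+2=7  ✗
parity: l₁+l₂+l₃ = 15 is odd

triangle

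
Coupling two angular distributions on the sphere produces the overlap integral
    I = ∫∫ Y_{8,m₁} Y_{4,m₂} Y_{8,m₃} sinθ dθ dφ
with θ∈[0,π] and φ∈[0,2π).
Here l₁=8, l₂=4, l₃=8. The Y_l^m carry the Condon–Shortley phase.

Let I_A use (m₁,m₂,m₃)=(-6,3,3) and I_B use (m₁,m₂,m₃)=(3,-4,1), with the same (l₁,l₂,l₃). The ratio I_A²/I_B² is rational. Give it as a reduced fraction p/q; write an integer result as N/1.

l's match ⇒ only the (l;m) 3-j factors differ between A and B.
A: triangle coeff Δ(8,4,8) = 1/185175900; Σ_t [3,4]: t=3:−1/5748019200 t=4:+1/1045094400 = 1/1277337600; (3j)²=9/646 [(8 4 8; -6 3 3)], sign=-1
B: triangle coeff Δ(8,4,8) = 1/185175900; Σ_t [0,0]: t=0:+1/348364800 = 1/348364800; (3j)²=66/4199 [(8 4 8; 3 -4 1)], sign=-1
I_A²/I_B² = (9/646)/(66/4199) = 39/44

39/44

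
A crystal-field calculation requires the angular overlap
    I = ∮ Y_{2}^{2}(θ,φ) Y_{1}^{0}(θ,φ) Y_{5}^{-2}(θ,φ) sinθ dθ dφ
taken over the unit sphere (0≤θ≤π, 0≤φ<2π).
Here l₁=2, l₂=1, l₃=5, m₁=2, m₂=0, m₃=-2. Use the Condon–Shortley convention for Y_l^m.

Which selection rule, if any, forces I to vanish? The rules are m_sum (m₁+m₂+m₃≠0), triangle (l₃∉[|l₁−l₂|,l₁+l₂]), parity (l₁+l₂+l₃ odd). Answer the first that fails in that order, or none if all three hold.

Σmᵢ = 0  ✓
l₃∈[|l₁−l₂|,l₁+l₂]=[1,3], have l₃=5  ✗
Σlᵢ = 8 ⇒ even

triangle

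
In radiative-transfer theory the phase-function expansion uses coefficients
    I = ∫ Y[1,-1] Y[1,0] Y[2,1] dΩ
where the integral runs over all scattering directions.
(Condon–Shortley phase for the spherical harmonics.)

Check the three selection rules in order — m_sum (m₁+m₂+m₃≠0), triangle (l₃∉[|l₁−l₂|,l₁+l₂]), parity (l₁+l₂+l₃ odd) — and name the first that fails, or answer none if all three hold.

none

azimuthal sum: -1 + 0 + 1 = 0  ✓
0 ≤ 2 ≤ 2 (triangle on l)  ✓
L = 1 + 1 + 2 = 4 (even)  ✓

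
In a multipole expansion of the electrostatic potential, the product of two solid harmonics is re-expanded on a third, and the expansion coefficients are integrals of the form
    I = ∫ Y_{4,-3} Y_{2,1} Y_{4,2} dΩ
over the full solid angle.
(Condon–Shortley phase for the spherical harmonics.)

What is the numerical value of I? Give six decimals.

-0.187702

m-sum 0 ✓  L=10 even ✓  2≤4≤6 ✓
Π(2lᵢ+1) = 9×5×9 = 405
triangle coeff Δ(4,2,4) = 1/13860
Σ_t [0,2]: t=0:+1/192 t=1:−1/36 t=2:+1/192 = -5/288
(3j)²=20/693 [(4 2 4; 0 0 0)], sign=-1
Σ_t [1,2]: t=1:−1/1440 t=2:+1/240 = 1/288
(3j)²=5/132 [(4 2 4; -3 1 2)], sign=+1
⇒ 4πI² = 375/847
I = (-1)√(375/847/(4π)) = -0.18770204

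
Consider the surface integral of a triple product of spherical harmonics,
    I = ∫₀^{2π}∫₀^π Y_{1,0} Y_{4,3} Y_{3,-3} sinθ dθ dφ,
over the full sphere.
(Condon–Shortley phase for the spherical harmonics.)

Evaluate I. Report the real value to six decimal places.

-0.162868

Rules hold: Σm=0, L=8 even, 3≤3≤5.
N = 3·9·7 = 189
Δ = 2!·0!·6!/9! = 1/252
Racah Σ t=1..1: t=1:−1/36 = -1/36
⇒ 3j(1 4 3; 0 0 0)² = 4/63, sgn +1
Racah Σ t=1..1: t=1:−1/720 = -1/720
⇒ 3j(1 4 3; 0 3 -3)² = 1/36, sgn -1
4πI² = N·(3j₀)²·(3jₘ)² = 1/3
I = -1·√(0.333333/4π) = -0.16286750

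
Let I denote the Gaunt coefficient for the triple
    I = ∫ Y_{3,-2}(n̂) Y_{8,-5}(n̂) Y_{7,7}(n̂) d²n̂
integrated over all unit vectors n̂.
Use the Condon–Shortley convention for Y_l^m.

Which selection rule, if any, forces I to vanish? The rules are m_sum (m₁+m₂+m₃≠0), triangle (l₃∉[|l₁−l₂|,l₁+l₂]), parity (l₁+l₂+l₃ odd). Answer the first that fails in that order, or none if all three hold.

none

azimuthal sum: -2 − 5 + 7 = 0  ✓
5 ≤ 7 ≤ 11 (triangle on l)  ✓
L = 3 + 8 + 7 = 18 (even)  ✓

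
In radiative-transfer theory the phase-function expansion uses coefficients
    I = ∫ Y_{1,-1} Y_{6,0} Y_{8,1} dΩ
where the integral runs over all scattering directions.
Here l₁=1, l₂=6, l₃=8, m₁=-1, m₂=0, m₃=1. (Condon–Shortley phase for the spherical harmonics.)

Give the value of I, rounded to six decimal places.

0.000000

triangle: need 5≤l₃≤7, have 8; I=0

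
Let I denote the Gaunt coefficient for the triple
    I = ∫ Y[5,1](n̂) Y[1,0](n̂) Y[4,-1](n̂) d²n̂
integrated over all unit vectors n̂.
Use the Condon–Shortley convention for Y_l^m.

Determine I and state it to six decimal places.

-0.240571

m-sum 0 ✓  L=10 even ✓  4≤4≤6 ✓
Π(2lᵢ+1) = 11×3×9 = 297
triangle coeff Δ(5,1,4) = 1/495
Σ_t [1,1]: t=1:−1/576 = -1/576
(3j)²=5/99 [(5 1 4; 0 0 0)], sign=-1
Σ_t [1,1]: t=1:−1/720 = -1/720
(3j)²=8/165 [(5 1 4; 1 0 -1)], sign=+1
⇒ 4πI² = 8/11
I = (-1)√(8/11/(4π)) = -0.24057125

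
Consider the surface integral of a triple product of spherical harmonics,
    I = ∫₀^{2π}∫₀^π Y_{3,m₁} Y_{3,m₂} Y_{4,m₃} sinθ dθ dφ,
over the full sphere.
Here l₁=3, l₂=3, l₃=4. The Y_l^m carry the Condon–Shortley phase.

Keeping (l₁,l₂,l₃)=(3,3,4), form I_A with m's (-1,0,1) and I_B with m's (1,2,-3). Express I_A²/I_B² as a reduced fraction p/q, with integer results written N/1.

Same 3,3,4: normalisation and zero-m 3j drop out of the ratio.
A: Δ: 2! 4! 4! / 11! → 1/34650; sum: t=0:+1/288 t=1:−1/24 t=2:+1/48 = -5/288; 3j²(3 3 4; -1 0 1) = Δ·Π!·Σ² = 5/462  (sign +1)
B: Δ: 2! 4! 4! / 11! → 1/34650; sum: t=1:−1/144 t=2:+1/288 = -1/288; 3j²(3 3 4; 1 2 -3) = Δ·Π!·Σ² = 1/99  (sign +1)
I_A²/I_B² = (5/462)/(1/99) = 15/14

15/14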